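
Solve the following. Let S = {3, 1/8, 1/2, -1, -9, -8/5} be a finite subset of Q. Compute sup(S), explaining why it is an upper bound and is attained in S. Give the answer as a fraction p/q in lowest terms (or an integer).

S is finite, so sup(S) = max(S).
Sorted decreasing:
3, 1/2, 1/8, -1, -8/5, -9
The extremum is 3.
For every x in S, x <= 3. And 3 is in S, so it is attained.
Therefore sup(S) = 3.

3


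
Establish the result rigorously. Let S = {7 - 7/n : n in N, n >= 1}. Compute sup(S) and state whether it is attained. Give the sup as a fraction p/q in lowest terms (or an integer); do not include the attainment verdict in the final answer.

Analysis:
- Values: 0, 7/2, 14/3, 21/4, ... strictly increasing.
- Minimum is 0 (n=1); inf = 0 (attained).
- 7 - 7/n -> 7 from below; sup = 7, not attained.
Conclusion: sup(S) = 7, not attained in S.

7


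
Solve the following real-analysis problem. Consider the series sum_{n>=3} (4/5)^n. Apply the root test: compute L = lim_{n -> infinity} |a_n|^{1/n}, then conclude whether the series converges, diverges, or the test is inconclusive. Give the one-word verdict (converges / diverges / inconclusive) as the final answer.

Let a_n denote the general term. Form |a_n|^(1/n) and simplify:
|a_n|^(1/n) = 4/5
Take the limit as n -> infinity: L = 4/5.
Since L = 4/5 < 1, the root test implies convergence.

converges


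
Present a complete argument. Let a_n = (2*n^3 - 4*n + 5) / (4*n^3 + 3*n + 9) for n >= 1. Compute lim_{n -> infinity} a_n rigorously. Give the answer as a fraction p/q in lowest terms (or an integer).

Divide numerator and denominator by n^3, the highest power:
numerator / n^3 = 2 - 4/n^2 + 5/n^3
denominator / n^3 = 4 + 3/n^2 + 9/n^3
As n -> infinity, all terms of the form c/n^k (k >= 1) tend to 0.
So numerator / n^3 -> 2 and denominator / n^3 -> 4.
Therefore lim a_n = 1/2.

1/2


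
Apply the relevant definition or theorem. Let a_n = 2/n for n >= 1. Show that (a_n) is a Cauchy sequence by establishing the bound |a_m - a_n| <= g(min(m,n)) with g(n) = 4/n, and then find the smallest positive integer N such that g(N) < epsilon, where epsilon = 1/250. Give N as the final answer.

For any m, n >= 1, by the triangle inequality:
|a_m - a_n| = |2/m - 2/n| <= 2*1/m + 2*1/n <= 4/min(m,n).
So g(n) = 4/n bounds the Cauchy difference. Since g(n) -> 0, (a_n) is Cauchy.
Now solve g(N) < 1/250: 4/N < 1/250 <=> N > 4 / (1/250) = 1000.
The smallest integer strictly greater than 1000 is N = 1001.
Check: g(1001) = 4/1001 = 4/1001 < 1/250; g(1000) = 1/250 >= 1/250. So N = 1001.

1001


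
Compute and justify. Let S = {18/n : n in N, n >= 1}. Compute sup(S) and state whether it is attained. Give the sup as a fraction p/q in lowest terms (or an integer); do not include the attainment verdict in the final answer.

Analysis:
- Values: 18, 9, 6, 9/2, ... strictly decreasing.
- The maximum is 18 (n=1); sup = 18 (attained).
- The set is bounded below by 0; 18/n -> 0 so 0 is the greatest lower bound.
- 0 is not in the set, so inf = 0 is not attained.
Conclusion: sup(S) = 18, attained in S.

18


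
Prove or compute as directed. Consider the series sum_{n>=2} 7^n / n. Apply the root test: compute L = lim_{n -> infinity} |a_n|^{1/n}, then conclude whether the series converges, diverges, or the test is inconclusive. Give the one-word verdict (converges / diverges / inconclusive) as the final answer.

Let a_n denote the general term. Form |a_n|^(1/n) and simplify:
|a_n|^(1/n) = 7/n^(1/n)
Take the limit as n -> infinity: L = 7.
Since L = 7 > 1, the root test implies divergence.

diverges


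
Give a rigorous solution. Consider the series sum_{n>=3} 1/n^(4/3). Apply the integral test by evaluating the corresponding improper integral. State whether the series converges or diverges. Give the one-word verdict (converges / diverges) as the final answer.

Let f(x) = x^(-4/3). Then f is positive, continuous, and decreasing on [3, infinity), so the integral test applies.
Compute the improper integral int_{3}^infinity f(x) dx:
  antiderivative F(x) = -3/x^(1/3).
  As x -> infinity, F(x) -> 0 (since p = 4/3 > 1).
  So int = F(infinity) - F(3) = 0 - (-3^(2/3)) = 3^(2/3).
  Finite, so by the integral test, the series converges.

converges


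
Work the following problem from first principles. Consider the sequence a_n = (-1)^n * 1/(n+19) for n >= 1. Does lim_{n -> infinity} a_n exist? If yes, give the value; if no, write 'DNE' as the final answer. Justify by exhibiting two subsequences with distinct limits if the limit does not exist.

Examine the behaviour of a_n along subsequences.
Even-n subsequence a_{2k} = 1/(2k+19) -> 0. Odd-n subsequence a_{2k+1} = -1/(2k+20) -> 0. Both tend to 0, which suggests the limit is 0; verify directly.
|a_n - 0| = 1/(n+19) < 1/n for every n >= 1.
Given epsilon > 0, choose a positive integer N > 1/epsilon. Then for all n >= N, |a_n| < 1/n <= 1/N < epsilon.
So by the definition of the limit, lim a_n exists and equals 0.

0


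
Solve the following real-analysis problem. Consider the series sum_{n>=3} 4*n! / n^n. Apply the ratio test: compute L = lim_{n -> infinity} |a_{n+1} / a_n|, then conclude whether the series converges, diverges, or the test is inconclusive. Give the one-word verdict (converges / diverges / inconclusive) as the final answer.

Let a_n denote the general term. Form the ratio a_{n+1}/a_n and simplify:
a_{n+1}/a_n = (n/(n + 1))^n
Take the limit as n -> infinity: L = exp(-1).
Since L = exp(-1) < 1, the ratio test implies the series converges.

converges


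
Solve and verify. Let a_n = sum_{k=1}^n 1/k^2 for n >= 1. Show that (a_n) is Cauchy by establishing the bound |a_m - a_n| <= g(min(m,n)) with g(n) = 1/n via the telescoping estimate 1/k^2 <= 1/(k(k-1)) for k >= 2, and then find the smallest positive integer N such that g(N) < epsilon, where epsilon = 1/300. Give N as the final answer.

For m > n >= 1: |a_m - a_n| = sum_{k=n+1}^m 1/k^2.
Use 1/k^2 <= 1/(k(k-1)) = 1/(k-1) - 1/k for k >= 2:
sum_{k=n+1}^m 1/k^2 <= sum_{k=n+1}^m (1/(k-1) - 1/k) = 1/n - 1/m <= 1/n.
By symmetry the same bound holds with n,m swapped, so |a_m - a_n| <= 1/min(m,n) = g(min(m,n)). Since g(n) -> 0, (a_n) is Cauchy.
Now solve g(N) < 1/300: 1/N < 1/300 <=> N > 1/(1/300) = 300.
The smallest integer strictly greater than 300 is N = 301.
Check: g(301) = 1/301 < 1/300; g(300) = 1/300 >= 1/300. So N = 301.

301


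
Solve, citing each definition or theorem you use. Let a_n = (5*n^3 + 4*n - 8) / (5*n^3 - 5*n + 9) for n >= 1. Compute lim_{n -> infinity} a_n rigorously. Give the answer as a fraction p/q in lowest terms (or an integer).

Divide numerator and denominator by n^3, the highest power:
numerator / n^3 = 5 + 4/n^2 - 8/n^3
denominator / n^3 = 5 - 5/n^2 + 9/n^3
As n -> infinity, all terms of the form c/n^k (k >= 1) tend to 0.
So numerator / n^3 -> 5 and denominator / n^3 -> 5.
Therefore lim a_n = 1.

1


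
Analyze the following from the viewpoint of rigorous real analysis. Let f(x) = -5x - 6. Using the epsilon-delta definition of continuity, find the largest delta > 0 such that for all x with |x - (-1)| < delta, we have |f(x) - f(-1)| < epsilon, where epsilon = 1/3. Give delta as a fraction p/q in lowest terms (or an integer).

We compute f(-1) = -5*(-1) - 6 = -1.
|f(x) - f(-1)| = |-5x - 6 - (-1)| = |-5(x - (-1))| = 5|x - (-1)|.
We need 5|x - (-1)| < 1/3, i.e. |x - (-1)| < 1/3 / 5 = 1/15.
So any delta <= 1/15 works. Conversely, if delta > 1/15, then x = -1 + 1/15 satisfies |x - (-1)| = 1/15 < delta but |f(x) - f(-1)| = 5 * 1/15 = 1/3, which is not < 1/3; so no larger delta works.
Hence the largest such delta is 1/15.

1/15


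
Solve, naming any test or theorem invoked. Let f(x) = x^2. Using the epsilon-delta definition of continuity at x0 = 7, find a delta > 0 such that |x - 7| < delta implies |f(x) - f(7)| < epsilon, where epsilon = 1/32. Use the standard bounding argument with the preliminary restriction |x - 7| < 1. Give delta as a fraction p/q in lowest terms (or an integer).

Factor: |x^2 - (7)^2| = |x - 7| * |x + 7|.
Impose |x - 7| < 1 first. Then |x + 7| = |(x - 7) + 2*(7)| <= |x - 7| + 2*|7| < 1 + 14 = 15.
So |x^2 - (7)^2| < delta * 15.
We need delta * 15 <= 1/32, i.e. delta <= 1/32/15 = 1/480.
Since 1/480 < 1, this is tighter than 1; take delta = 1/480.
So delta = 1/480 works.

1/480


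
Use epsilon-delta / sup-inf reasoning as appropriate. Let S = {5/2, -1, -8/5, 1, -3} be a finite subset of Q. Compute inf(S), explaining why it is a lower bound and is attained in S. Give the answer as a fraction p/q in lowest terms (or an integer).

S is finite, so inf(S) = min(S).
Sorted increasing:
-3, -8/5, -1, 1, 5/2
The extremum is -3.
For every x in S, x >= -3. And -3 is in S, so it is attained.
Therefore inf(S) = -3.

-3


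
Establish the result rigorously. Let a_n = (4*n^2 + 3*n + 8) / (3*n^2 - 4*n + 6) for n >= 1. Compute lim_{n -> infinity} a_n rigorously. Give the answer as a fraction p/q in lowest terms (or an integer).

Divide numerator and denominator by n^2, the highest power:
numerator / n^2 = 4 + 3/n + 8/n^2
denominator / n^2 = 3 - 4/n + 6/n^2
As n -> infinity, all terms of the form c/n^k (k >= 1) tend to 0.
So numerator / n^2 -> 4 and denominator / n^2 -> 3.
Therefore lim a_n = 4/3.

4/3


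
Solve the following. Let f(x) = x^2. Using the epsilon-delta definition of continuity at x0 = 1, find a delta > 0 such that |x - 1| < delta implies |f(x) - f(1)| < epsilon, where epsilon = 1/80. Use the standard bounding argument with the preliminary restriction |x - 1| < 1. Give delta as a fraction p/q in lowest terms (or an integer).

Factor: |x^2 - (1)^2| = |x - 1| * |x + 1|.
Impose |x - 1| < 1 first. Then |x + 1| = |(x - 1) + 2*(1)| <= |x - 1| + 2*|1| < 1 + 2 = 3.
So |x^2 - (1)^2| < delta * 3.
We need delta * 3 <= 1/80, i.e. delta <= 1/80/3 = 1/240.
Since 1/240 < 1, this is tighter than 1; take delta = 1/240.
So delta = 1/240 works.

1/240


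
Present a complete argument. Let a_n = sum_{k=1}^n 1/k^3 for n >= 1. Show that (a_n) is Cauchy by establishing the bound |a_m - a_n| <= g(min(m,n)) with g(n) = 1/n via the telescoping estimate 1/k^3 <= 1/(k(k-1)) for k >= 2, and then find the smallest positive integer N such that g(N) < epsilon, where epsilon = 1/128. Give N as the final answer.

For m > n >= 1: |a_m - a_n| = sum_{k=n+1}^m 1/k^3.
Use 1/k^3 <= 1/(k(k-1)) = 1/(k-1) - 1/k for k >= 2 (which holds since k^3 >= k^2 >= k(k-1) for k >= 2):
sum_{k=n+1}^m 1/k^3 <= sum_{k=n+1}^m (1/(k-1) - 1/k) = 1/n - 1/m <= 1/n.
By symmetry the same bound holds with n,m swapped, so |a_m - a_n| <= 1/min(m,n) = g(min(m,n)). Since g(n) -> 0, (a_n) is Cauchy.
Now solve g(N) < 1/128: 1/N < 1/128 <=> N > 1/(1/128) = 128.
The smallest integer strictly greater than 128 is N = 129.
Check: g(129) = 1/129 < 1/128; g(128) = 1/128 >= 1/128. So N = 129.

129


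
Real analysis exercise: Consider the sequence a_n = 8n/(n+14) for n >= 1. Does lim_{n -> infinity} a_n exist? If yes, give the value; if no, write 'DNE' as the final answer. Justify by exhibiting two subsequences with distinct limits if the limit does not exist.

Examine the behaviour of a_n along subsequences.
Even-n subsequence a_{2k} = 8(2k)/(2k+14) -> 8. Odd-n subsequence a_{2k+1} = 8(2k+1)/(2k+15) -> 8. Both tend to 8, which suggests the limit is 8; verify directly.
|a_n - 8| = |8n - 8(n+14)| / (n+14) = 112/(n+14) < 112/n for every n >= 1.
Given epsilon > 0, choose a positive integer N > 112/epsilon. Then for all n >= N, |a_n - 8| < 112/n <= 112/N < epsilon.
So by the definition of the limit, lim a_n exists and equals 8.

8


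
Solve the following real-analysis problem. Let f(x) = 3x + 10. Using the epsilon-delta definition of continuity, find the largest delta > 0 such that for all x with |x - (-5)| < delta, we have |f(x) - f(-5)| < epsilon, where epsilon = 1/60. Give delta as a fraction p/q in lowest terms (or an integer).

We compute f(-5) = 3*(-5) + 10 = -5.
|f(x) - f(-5)| = |3x + 10 - (-5)| = |3(x - (-5))| = 3|x - (-5)|.
We need 3|x - (-5)| < 1/60, i.e. |x - (-5)| < 1/60 / 3 = 1/180.
So any delta <= 1/180 works. Conversely, if delta > 1/180, then x = -5 + 1/180 satisfies |x - (-5)| = 1/180 < delta but |f(x) - f(-5)| = 3 * 1/180 = 1/60, which is not < 1/60; so no larger delta works.
Hence the largest such delta is 1/180.

1/180


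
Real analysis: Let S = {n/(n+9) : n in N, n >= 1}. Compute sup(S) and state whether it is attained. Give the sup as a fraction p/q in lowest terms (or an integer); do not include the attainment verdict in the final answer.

Analysis:
- Values: 1/10, 2/11, 1/4, 4/13, ... strictly increasing.
- Minimum is 1/10 (n=1); inf = 1/10 (attained).
- n/(n+9) = 1 - 9/(n+9) -> 1 from below as n -> infinity, and never equals 1.
- So sup = 1 (not attained).
Conclusion: sup(S) = 1, not attained in S.

1


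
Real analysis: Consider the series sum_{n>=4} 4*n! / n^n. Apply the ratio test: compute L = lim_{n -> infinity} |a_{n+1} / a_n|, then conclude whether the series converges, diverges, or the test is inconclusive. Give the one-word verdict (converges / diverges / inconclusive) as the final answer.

Let a_n denote the general term. Form the ratio a_{n+1}/a_n and simplify:
a_{n+1}/a_n = (n/(n + 1))^n
Take the limit as n -> infinity: L = exp(-1).
Since L = exp(-1) < 1, the ratio test implies the series converges.

converges


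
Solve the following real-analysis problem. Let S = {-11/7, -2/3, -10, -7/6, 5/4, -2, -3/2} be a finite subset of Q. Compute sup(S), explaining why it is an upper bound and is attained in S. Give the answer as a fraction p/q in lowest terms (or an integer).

S is finite, so sup(S) = max(S).
Sorted decreasing:
5/4, -2/3, -7/6, -3/2, -11/7, -2, -10
The extremum is 5/4.
For every x in S, x <= 5/4. And 5/4 is in S, so it is attained.
Therefore sup(S) = 5/4.

5/4


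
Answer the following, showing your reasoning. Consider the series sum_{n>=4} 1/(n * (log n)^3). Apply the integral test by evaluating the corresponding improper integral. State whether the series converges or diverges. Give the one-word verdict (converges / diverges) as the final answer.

Let f(x) = 1/(x*log(x)^3). Then f is positive, continuous, and decreasing on [4, infinity), so the integral test applies.
Compute the improper integral int_{4}^infinity f(x) dx:
  antiderivative F(x) = -1/(2*log(x)^2).
  F(x) -> 0 as x -> infinity.  int = 0 - F(4) = 1/(2*log(4)^2) < infinity. By the integral test, the series converges.

converges


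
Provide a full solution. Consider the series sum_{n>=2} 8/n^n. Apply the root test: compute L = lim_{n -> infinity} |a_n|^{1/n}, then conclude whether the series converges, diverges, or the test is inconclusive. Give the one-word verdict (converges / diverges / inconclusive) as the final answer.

Let a_n denote the general term. Form |a_n|^(1/n) and simplify:
|a_n|^(1/n) = 2^(3/n)/n
Take the limit as n -> infinity: L = 0.
Since L = 0 < 1, the root test implies convergence.

converges


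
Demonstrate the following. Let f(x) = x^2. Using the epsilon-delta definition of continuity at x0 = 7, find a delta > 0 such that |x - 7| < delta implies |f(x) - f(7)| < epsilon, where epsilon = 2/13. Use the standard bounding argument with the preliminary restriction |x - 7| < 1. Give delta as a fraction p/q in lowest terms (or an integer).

Factor: |x^2 - (7)^2| = |x - 7| * |x + 7|.
Impose |x - 7| < 1 first. Then |x + 7| = |(x - 7) + 2*(7)| <= |x - 7| + 2*|7| < 1 + 14 = 15.
So |x^2 - (7)^2| < delta * 15.
We need delta * 15 <= 2/13, i.e. delta <= 2/13/15 = 2/195.
Since 2/195 < 1, this is tighter than 1; take delta = 2/195.
So delta = 2/195 works.

2/195


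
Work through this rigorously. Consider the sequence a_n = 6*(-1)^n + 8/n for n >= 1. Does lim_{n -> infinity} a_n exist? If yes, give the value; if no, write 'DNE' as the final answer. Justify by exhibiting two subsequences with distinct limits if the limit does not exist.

Examine the behaviour of a_n along subsequences.
a_{2k} = 6 + 8/(2k) -> 6. a_{2k+1} = -6 + 8/(2k+1) -> -6.
Since these two subsequential limits are 6 and -6, distinct, the full sequence cannot converge (a convergent sequence has all subsequences tending to the same limit). So lim a_n does not exist.

DNE


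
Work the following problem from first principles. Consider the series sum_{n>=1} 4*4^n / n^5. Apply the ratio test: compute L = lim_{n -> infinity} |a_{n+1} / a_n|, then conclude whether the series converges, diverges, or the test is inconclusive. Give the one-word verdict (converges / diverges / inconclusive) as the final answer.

Let a_n denote the general term. Form the ratio a_{n+1}/a_n and simplify:
a_{n+1}/a_n = 4*n^5/(n + 1)^5
Take the limit as n -> infinity: L = 4.
Since L = 4 > 1 (or L = infinity), the ratio test implies the series diverges.

diverges


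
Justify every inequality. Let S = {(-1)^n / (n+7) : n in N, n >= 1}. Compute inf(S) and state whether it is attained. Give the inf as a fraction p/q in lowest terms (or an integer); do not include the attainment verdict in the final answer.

Analysis:
- Values: -1/8, 1/9, -1/10, 1/11, -1/12, ...
- Positive terms (even n): 1/(2+7), 1/(4+7), ... decreasing -> max = 1/9 (n=2).
- Negative terms (odd n): -1/(1+7), -1/(3+7), ... increasing -> min = -1/8 (n=1).
- So sup = 1/9 (attained at n=2); inf = -1/8 (attained at n=1).
Conclusion: inf(S) = -1/8, attained in S.

-1/8


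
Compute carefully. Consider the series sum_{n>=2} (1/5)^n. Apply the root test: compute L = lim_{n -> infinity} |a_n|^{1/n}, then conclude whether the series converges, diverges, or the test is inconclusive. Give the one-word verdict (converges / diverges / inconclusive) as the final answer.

Let a_n denote the general term. Form |a_n|^(1/n) and simplify:
|a_n|^(1/n) = 1/5
Take the limit as n -> infinity: L = 1/5.
Since L = 1/5 < 1, the root test implies convergence.

converges


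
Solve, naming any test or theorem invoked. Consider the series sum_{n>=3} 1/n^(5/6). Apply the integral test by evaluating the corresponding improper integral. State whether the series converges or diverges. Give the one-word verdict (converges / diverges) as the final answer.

Let f(x) = x^(-5/6). Then f is positive, continuous, and decreasing on [3, infinity), so the integral test applies.
Compute the improper integral int_{3}^infinity f(x) dx:
  antiderivative F(x) = 6*x^(1/6).
  As x -> infinity, F(x) -> infinity (since p = 5/6 < 1).
  So the integral diverges. By the integral test, the series diverges.

diverges


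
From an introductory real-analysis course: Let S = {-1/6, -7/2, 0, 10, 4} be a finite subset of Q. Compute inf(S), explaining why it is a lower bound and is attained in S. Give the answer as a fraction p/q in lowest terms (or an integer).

S is finite, so inf(S) = min(S).
Sorted increasing:
-7/2, -1/6, 0, 4, 10
The extremum is -7/2.
For every x in S, x >= -7/2. And -7/2 is in S, so it is attained.
Therefore inf(S) = -7/2.

-7/2


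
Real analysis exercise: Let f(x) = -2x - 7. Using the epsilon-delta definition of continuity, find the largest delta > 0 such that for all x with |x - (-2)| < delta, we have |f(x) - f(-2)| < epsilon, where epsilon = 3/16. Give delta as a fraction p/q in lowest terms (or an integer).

We compute f(-2) = -2*(-2) - 7 = -3.
|f(x) - f(-2)| = |-2x - 7 - (-3)| = |-2(x - (-2))| = 2|x - (-2)|.
We need 2|x - (-2)| < 3/16, i.e. |x - (-2)| < 3/16 / 2 = 3/32.
So any delta <= 3/32 works. Conversely, if delta > 3/32, then x = -2 + 3/32 satisfies |x - (-2)| = 3/32 < delta but |f(x) - f(-2)| = 2 * 3/32 = 3/16, which is not < 3/16; so no larger delta works.
Hence the largest such delta is 3/32.

3/32


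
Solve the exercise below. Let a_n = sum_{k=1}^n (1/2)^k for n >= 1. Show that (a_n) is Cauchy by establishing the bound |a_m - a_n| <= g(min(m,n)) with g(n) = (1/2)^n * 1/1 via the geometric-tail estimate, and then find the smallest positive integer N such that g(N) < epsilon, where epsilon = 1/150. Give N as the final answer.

For m > n >= 1: |a_m - a_n| = sum_{k=n+1}^m (1/2)^k < sum_{k=n+1}^infinity (1/2)^k = (1/2)^(n+1) / (1 - 1/2) = (1/2)^n * (1/2) * (2/1) = (1/2)^n * 1/1.
So g(n) = (1/2)^n / 1. Since g(n) -> 0, (a_n) is Cauchy.
Now solve g(N) < 1/150: (1/2)^N / 1 < 1/150 <=> 2^N > 1 / (1 * 1/150) = 150.
Check powers of 2: 2^7 = 128 <= 150, 2^8 = 256 > 150.
So the smallest such N is 8. Check: g(8) = 1/(1 * 256) = 1/256 < 1/150.

8


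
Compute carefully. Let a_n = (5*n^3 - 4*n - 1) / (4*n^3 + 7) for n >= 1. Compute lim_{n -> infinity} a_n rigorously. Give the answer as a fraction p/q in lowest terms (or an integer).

Divide numerator and denominator by n^3, the highest power:
numerator / n^3 = 5 - 4/n^2 - 1/n^3
denominator / n^3 = 4 + 7/n^3
As n -> infinity, all terms of the form c/n^k (k >= 1) tend to 0.
So numerator / n^3 -> 5 and denominator / n^3 -> 4.
Therefore lim a_n = 5/4.

5/4


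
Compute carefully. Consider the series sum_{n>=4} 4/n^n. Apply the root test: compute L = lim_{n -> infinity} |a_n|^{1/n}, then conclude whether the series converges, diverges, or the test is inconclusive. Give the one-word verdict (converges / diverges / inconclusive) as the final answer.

Let a_n denote the general term. Form |a_n|^(1/n) and simplify:
|a_n|^(1/n) = 2^(2/n)/n
Take the limit as n -> infinity: L = 0.
Since L = 0 < 1, the root test implies convergence.

converges


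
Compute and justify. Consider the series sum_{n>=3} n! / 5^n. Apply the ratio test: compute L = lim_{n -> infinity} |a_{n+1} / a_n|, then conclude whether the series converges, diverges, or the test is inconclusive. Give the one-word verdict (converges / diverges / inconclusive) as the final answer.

Let a_n denote the general term. Form the ratio a_{n+1}/a_n and simplify:
a_{n+1}/a_n = n/5 + 1/5
Take the limit as n -> infinity: L = infinity.
Since L = infinity > 1 (or L = infinity), the ratio test implies the series diverges.

diverges


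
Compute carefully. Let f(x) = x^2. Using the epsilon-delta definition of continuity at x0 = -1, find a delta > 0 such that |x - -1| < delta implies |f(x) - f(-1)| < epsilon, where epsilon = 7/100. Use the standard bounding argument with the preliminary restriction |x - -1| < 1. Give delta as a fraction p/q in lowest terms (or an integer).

Factor: |x^2 - (-1)^2| = |x - -1| * |x + -1|.
Impose |x - -1| < 1 first. Then |x + -1| = |(x - -1) + 2*(-1)| <= |x - -1| + 2*|-1| < 1 + 2 = 3.
So |x^2 - (-1)^2| < delta * 3.
We need delta * 3 <= 7/100, i.e. delta <= 7/100/3 = 7/300.
Since 7/300 < 1, this is tighter than 1; take delta = 7/300.
So delta = 7/300 works.

7/300


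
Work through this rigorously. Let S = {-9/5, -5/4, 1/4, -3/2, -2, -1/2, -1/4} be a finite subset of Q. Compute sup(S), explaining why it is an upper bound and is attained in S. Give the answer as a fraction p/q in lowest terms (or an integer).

S is finite, so sup(S) = max(S).
Sorted decreasing:
1/4, -1/4, -1/2, -5/4, -3/2, -9/5, -2
The extremum is 1/4.
For every x in S, x <= 1/4. And 1/4 is in S, so it is attained.
Therefore sup(S) = 1/4.

1/4


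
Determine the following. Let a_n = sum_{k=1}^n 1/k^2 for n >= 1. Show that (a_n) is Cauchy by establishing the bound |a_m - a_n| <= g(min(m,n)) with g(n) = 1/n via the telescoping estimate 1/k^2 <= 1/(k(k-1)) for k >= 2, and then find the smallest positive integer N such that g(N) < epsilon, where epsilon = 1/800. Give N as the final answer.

For m > n >= 1: |a_m - a_n| = sum_{k=n+1}^m 1/k^2.
Use 1/k^2 <= 1/(k(k-1)) = 1/(k-1) - 1/k for k >= 2:
sum_{k=n+1}^m 1/k^2 <= sum_{k=n+1}^m (1/(k-1) - 1/k) = 1/n - 1/m <= 1/n.
By symmetry the same bound holds with n,m swapped, so |a_m - a_n| <= 1/min(m,n) = g(min(m,n)). Since g(n) -> 0, (a_n) is Cauchy.
Now solve g(N) < 1/800: 1/N < 1/800 <=> N > 1/(1/800) = 800.
The smallest integer strictly greater than 800 is N = 801.
Check: g(801) = 1/801 < 1/800; g(800) = 1/800 >= 1/800. So N = 801.

801


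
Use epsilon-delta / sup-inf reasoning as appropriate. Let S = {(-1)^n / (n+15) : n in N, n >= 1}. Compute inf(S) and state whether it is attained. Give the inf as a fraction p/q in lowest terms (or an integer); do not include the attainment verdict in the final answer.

Analysis:
- Values: -1/16, 1/17, -1/18, 1/19, -1/20, ...
- Positive terms (even n): 1/(2+15), 1/(4+15), ... decreasing -> max = 1/17 (n=2).
- Negative terms (odd n): -1/(1+15), -1/(3+15), ... increasing -> min = -1/16 (n=1).
- So sup = 1/17 (attained at n=2); inf = -1/16 (attained at n=1).
Conclusion: inf(S) = -1/16, attained in S.

-1/16


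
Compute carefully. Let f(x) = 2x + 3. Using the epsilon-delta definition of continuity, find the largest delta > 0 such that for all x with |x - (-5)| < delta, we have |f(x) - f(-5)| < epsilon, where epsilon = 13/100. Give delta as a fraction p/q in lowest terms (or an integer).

We compute f(-5) = 2*(-5) + 3 = -7.
|f(x) - f(-5)| = |2x + 3 - (-7)| = |2(x - (-5))| = 2|x - (-5)|.
We need 2|x - (-5)| < 13/100, i.e. |x - (-5)| < 13/100 / 2 = 13/200.
So any delta <= 13/200 works. Conversely, if delta > 13/200, then x = -5 + 13/200 satisfies |x - (-5)| = 13/200 < delta but |f(x) - f(-5)| = 2 * 13/200 = 13/100, which is not < 13/100; so no larger delta works.
Hence the largest such delta is 13/200.

13/200


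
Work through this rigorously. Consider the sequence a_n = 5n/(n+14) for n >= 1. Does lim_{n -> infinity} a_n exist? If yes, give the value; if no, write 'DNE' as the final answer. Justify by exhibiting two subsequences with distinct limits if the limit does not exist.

Examine the behaviour of a_n along subsequences.
Even-n subsequence a_{2k} = 5(2k)/(2k+14) -> 5. Odd-n subsequence a_{2k+1} = 5(2k+1)/(2k+15) -> 5. Both tend to 5, which suggests the limit is 5; verify directly.
|a_n - 5| = |5n - 5(n+14)| / (n+14) = 70/(n+14) < 70/n for every n >= 1.
Given epsilon > 0, choose a positive integer N > 70/epsilon. Then for all n >= N, |a_n - 5| < 70/n <= 70/N < epsilon.
So by the definition of the limit, lim a_n exists and equals 5.

5


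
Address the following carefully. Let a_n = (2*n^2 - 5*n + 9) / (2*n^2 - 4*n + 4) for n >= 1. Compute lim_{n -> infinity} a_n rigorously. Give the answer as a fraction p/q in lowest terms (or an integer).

Divide numerator and denominator by n^2, the highest power:
numerator / n^2 = 2 - 5/n + 9/n^2
denominator / n^2 = 2 - 4/n + 4/n^2
As n -> infinity, all terms of the form c/n^k (k >= 1) tend to 0.
So numerator / n^2 -> 2 and denominator / n^2 -> 2.
Therefore lim a_n = 1.

1


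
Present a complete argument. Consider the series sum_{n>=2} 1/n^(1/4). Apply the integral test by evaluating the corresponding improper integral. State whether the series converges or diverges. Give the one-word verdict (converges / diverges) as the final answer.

Let f(x) = x^(-1/4). Then f is positive, continuous, and decreasing on [2, infinity), so the integral test applies.
Compute the improper integral int_{2}^infinity f(x) dx:
  antiderivative F(x) = 4*x^(3/4)/3.
  As x -> infinity, F(x) -> infinity (since p = 1/4 < 1).
  So the integral diverges. By the integral test, the series diverges.

diverges


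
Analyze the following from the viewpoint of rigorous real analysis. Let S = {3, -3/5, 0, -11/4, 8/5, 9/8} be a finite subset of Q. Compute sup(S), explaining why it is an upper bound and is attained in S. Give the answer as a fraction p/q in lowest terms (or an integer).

S is finite, so sup(S) = max(S).
Sorted decreasing:
3, 8/5, 9/8, 0, -3/5, -11/4
The extremum is 3.
For every x in S, x <= 3. And 3 is in S, so it is attained.
Therefore sup(S) = 3.

3


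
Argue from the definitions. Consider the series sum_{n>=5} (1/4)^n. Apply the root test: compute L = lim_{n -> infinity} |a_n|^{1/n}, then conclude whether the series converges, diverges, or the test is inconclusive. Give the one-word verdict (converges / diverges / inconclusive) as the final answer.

Let a_n denote the general term. Form |a_n|^(1/n) and simplify:
|a_n|^(1/n) = 1/4
Take the limit as n -> infinity: L = 1/4.
Since L = 1/4 < 1, the root test implies convergence.

converges


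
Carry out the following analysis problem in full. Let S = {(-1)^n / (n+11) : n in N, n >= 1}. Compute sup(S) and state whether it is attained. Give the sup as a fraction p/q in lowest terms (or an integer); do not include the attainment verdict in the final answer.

Analysis:
- Values: -1/12, 1/13, -1/14, 1/15, -1/16, ...
- Positive terms (even n): 1/(2+11), 1/(4+11), ... decreasing -> max = 1/13 (n=2).
- Negative terms (odd n): -1/(1+11), -1/(3+11), ... increasing -> min = -1/12 (n=1).
- So sup = 1/13 (attained at n=2); inf = -1/12 (attained at n=1).
Conclusion: sup(S) = 1/13, attained in S.

1/13


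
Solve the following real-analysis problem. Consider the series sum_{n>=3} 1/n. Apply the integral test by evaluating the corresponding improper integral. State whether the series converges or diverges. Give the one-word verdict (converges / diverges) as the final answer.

Let f(x) = 1/x. Then f is positive, continuous, and decreasing on [3, infinity), so the integral test applies.
Compute the improper integral int_{3}^infinity f(x) dx:
  antiderivative F(x) = log(x).
  As x -> infinity, log(x) -> infinity.
  So int = infinity - log(3) = infinity. By the integral test, the series diverges.

diverges


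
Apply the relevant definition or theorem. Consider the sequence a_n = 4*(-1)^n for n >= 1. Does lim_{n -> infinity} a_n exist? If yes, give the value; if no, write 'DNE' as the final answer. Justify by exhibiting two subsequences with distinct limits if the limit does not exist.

Examine the behaviour of a_n along subsequences.
Even-n subsequence a_{2k} = 4 -> 4. Odd-n subsequence a_{2k+1} = -4 -> -4.
Since these two subsequential limits are 4 and -4, distinct, the full sequence cannot converge (a convergent sequence has all subsequences tending to the same limit). So lim a_n does not exist.

DNE


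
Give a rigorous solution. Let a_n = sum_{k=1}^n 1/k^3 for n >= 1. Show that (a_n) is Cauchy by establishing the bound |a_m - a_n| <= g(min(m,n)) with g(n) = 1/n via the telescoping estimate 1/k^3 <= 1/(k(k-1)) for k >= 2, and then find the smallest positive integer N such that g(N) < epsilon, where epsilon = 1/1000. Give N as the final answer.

For m > n >= 1: |a_m - a_n| = sum_{k=n+1}^m 1/k^3.
Use 1/k^3 <= 1/(k(k-1)) = 1/(k-1) - 1/k for k >= 2 (which holds since k^3 >= k^2 >= k(k-1) for k >= 2):
sum_{k=n+1}^m 1/k^3 <= sum_{k=n+1}^m (1/(k-1) - 1/k) = 1/n - 1/m <= 1/n.
By symmetry the same bound holds with n,m swapped, so |a_m - a_n| <= 1/min(m,n) = g(min(m,n)). Since g(n) -> 0, (a_n) is Cauchy.
Now solve g(N) < 1/1000: 1/N < 1/1000 <=> N > 1/(1/1000) = 1000.
The smallest integer strictly greater than 1000 is N = 1001.
Check: g(1001) = 1/1001 < 1/1000; g(1000) = 1/1000 >= 1/1000. So N = 1001.

1001


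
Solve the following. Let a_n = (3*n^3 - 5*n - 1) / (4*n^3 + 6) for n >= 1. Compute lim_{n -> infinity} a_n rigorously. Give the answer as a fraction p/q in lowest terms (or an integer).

Divide numerator and denominator by n^3, the highest power:
numerator / n^3 = 3 - 5/n^2 - 1/n^3
denominator / n^3 = 4 + 6/n^3
As n -> infinity, all terms of the form c/n^k (k >= 1) tend to 0.
So numerator / n^3 -> 3 and denominator / n^3 -> 4.
Therefore lim a_n = 3/4.

3/4


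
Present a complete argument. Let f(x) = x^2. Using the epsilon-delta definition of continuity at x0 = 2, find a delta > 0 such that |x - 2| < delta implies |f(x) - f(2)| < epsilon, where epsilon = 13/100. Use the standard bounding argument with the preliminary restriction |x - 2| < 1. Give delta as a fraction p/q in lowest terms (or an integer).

Factor: |x^2 - (2)^2| = |x - 2| * |x + 2|.
Impose |x - 2| < 1 first. Then |x + 2| = |(x - 2) + 2*(2)| <= |x - 2| + 2*|2| < 1 + 4 = 5.
So |x^2 - (2)^2| < delta * 5.
We need delta * 5 <= 13/100, i.e. delta <= 13/100/5 = 13/500.
Since 13/500 < 1, this is tighter than 1; take delta = 13/500.
So delta = 13/500 works.

13/500


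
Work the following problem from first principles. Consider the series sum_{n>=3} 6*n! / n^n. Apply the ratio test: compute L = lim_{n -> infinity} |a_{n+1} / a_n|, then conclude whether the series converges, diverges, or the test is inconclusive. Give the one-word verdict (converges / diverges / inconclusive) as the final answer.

Let a_n denote the general term. Form the ratio a_{n+1}/a_n and simplify:
a_{n+1}/a_n = (n/(n + 1))^n
Take the limit as n -> infinity: L = exp(-1).
Since L = exp(-1) < 1, the ratio test implies the series converges.

converges


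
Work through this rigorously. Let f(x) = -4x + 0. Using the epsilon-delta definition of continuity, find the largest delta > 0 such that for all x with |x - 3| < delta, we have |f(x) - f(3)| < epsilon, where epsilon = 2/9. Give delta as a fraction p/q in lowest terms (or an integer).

We compute f(3) = -4*(3) + 0 = -12.
|f(x) - f(3)| = |-4x + 0 - (-12)| = |-4(x - 3)| = 4|x - 3|.
We need 4|x - 3| < 2/9, i.e. |x - 3| < 2/9 / 4 = 1/18.
So any delta <= 1/18 works. Conversely, if delta > 1/18, then x = 3 + 1/18 satisfies |x - 3| = 1/18 < delta but |f(x) - f(3)| = 4 * 1/18 = 2/9, which is not < 2/9; so no larger delta works.
Hence the largest such delta is 1/18.

1/18


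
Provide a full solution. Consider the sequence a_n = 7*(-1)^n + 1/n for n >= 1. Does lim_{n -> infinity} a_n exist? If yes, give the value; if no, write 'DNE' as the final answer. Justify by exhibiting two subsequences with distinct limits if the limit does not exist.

Examine the behaviour of a_n along subsequences.
a_{2k} = 7 + 1/(2k) -> 7. a_{2k+1} = -7 + 1/(2k+1) -> -7.
Since these two subsequential limits are 7 and -7, distinct, the full sequence cannot converge (a convergent sequence has all subsequences tending to the same limit). So lim a_n does not exist.

DNE


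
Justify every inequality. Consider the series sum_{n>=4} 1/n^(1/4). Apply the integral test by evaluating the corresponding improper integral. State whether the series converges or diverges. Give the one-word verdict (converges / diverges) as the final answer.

Let f(x) = x^(-1/4). Then f is positive, continuous, and decreasing on [4, infinity), so the integral test applies.
Compute the improper integral int_{4}^infinity f(x) dx:
  antiderivative F(x) = 4*x^(3/4)/3.
  As x -> infinity, F(x) -> infinity (since p = 1/4 < 1).
  So the integral diverges. By the integral test, the series diverges.

diverges


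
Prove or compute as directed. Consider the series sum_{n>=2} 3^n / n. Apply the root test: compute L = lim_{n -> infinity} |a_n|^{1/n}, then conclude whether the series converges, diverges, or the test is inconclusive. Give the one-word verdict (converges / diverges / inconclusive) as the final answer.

Let a_n denote the general term. Form |a_n|^(1/n) and simplify:
|a_n|^(1/n) = 3/n^(1/n)
Take the limit as n -> infinity: L = 3.
Since L = 3 > 1, the root test implies divergence.

diverges


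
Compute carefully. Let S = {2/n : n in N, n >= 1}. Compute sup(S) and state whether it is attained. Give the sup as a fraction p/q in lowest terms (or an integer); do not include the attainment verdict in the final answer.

Analysis:
- Values: 2, 1, 2/3, 1/2, ... strictly decreasing.
- The maximum is 2 (n=1); sup = 2 (attained).
- The set is bounded below by 0; 2/n -> 0 so 0 is the greatest lower bound.
- 0 is not in the set, so inf = 0 is not attained.
Conclusion: sup(S) = 2, attained in S.

2


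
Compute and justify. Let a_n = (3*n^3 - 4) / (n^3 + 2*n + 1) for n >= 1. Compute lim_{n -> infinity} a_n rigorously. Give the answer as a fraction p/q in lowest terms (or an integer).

Divide numerator and denominator by n^3, the highest power:
numerator / n^3 = 3 - 4/n^3
denominator / n^3 = 1 + 2/n^2 + n^(-3)
As n -> infinity, all terms of the form c/n^k (k >= 1) tend to 0.
So numerator / n^3 -> 3 and denominator / n^3 -> 1.
Therefore lim a_n = 3.

3


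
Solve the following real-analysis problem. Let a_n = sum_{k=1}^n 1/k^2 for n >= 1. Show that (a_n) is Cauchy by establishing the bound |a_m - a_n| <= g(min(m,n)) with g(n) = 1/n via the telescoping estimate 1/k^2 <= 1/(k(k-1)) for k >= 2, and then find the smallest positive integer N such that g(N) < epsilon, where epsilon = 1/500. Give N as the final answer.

For m > n >= 1: |a_m - a_n| = sum_{k=n+1}^m 1/k^2.
Use 1/k^2 <= 1/(k(k-1)) = 1/(k-1) - 1/k for k >= 2:
sum_{k=n+1}^m 1/k^2 <= sum_{k=n+1}^m (1/(k-1) - 1/k) = 1/n - 1/m <= 1/n.
By symmetry the same bound holds with n,m swapped, so |a_m - a_n| <= 1/min(m,n) = g(min(m,n)). Since g(n) -> 0, (a_n) is Cauchy.
Now solve g(N) < 1/500: 1/N < 1/500 <=> N > 1/(1/500) = 500.
The smallest integer strictly greater than 500 is N = 501.
Check: g(501) = 1/501 < 1/500; g(500) = 1/500 >= 1/500. So N = 501.

501


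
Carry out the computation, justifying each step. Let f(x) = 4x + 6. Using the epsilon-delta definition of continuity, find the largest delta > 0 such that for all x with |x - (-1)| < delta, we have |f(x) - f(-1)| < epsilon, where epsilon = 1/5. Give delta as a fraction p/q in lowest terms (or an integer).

We compute f(-1) = 4*(-1) + 6 = 2.
|f(x) - f(-1)| = |4x + 6 - (2)| = |4(x - (-1))| = 4|x - (-1)|.
We need 4|x - (-1)| < 1/5, i.e. |x - (-1)| < 1/5 / 4 = 1/20.
So any delta <= 1/20 works. Conversely, if delta > 1/20, then x = -1 + 1/20 satisfies |x - (-1)| = 1/20 < delta but |f(x) - f(-1)| = 4 * 1/20 = 1/5, which is not < 1/5; so no larger delta works.
Hence the largest such delta is 1/20.

1/20


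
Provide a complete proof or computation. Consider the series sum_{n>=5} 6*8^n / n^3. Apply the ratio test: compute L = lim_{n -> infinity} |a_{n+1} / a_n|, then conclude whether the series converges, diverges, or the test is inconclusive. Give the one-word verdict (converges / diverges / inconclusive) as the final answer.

Let a_n denote the general term. Form the ratio a_{n+1}/a_n and simplify:
a_{n+1}/a_n = 8*n^3/(n + 1)^3
Take the limit as n -> infinity: L = 8.
Since L = 8 > 1 (or L = infinity), the ratio test implies the series diverges.

diverges


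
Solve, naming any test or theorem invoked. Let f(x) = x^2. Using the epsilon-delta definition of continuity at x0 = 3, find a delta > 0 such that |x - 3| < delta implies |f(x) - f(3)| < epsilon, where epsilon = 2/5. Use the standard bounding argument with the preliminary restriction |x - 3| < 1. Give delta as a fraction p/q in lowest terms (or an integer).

Factor: |x^2 - (3)^2| = |x - 3| * |x + 3|.
Impose |x - 3| < 1 first. Then |x + 3| = |(x - 3) + 2*(3)| <= |x - 3| + 2*|3| < 1 + 6 = 7.
So |x^2 - (3)^2| < delta * 7.
We need delta * 7 <= 2/5, i.e. delta <= 2/5/7 = 2/35.
Since 2/35 < 1, this is tighter than 1; take delta = 2/35.
So delta = 2/35 works.

2/35


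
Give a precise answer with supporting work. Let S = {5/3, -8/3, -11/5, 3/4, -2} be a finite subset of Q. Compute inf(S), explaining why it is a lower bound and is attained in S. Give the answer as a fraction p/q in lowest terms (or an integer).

S is finite, so inf(S) = min(S).
Sorted increasing:
-8/3, -11/5, -2, 3/4, 5/3
The extremum is -8/3.
For every x in S, x >= -8/3. And -8/3 is in S, so it is attained.
Therefore inf(S) = -8/3.

-8/3


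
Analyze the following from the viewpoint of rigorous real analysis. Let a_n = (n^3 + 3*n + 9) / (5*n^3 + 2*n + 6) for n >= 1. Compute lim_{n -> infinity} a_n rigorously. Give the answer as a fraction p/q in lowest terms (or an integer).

Divide numerator and denominator by n^3, the highest power:
numerator / n^3 = 1 + 3/n^2 + 9/n^3
denominator / n^3 = 5 + 2/n^2 + 6/n^3
As n -> infinity, all terms of the form c/n^k (k >= 1) tend to 0.
So numerator / n^3 -> 1 and denominator / n^3 -> 5.
Therefore lim a_n = 1/5.

1/5


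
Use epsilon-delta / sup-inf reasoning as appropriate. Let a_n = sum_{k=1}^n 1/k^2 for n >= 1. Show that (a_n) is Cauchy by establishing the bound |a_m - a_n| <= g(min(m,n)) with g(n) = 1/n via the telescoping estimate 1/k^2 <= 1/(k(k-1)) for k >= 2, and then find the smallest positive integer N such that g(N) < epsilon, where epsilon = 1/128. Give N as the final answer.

For m > n >= 1: |a_m - a_n| = sum_{k=n+1}^m 1/k^2.
Use 1/k^2 <= 1/(k(k-1)) = 1/(k-1) - 1/k for k >= 2:
sum_{k=n+1}^m 1/k^2 <= sum_{k=n+1}^m (1/(k-1) - 1/k) = 1/n - 1/m <= 1/n.
By symmetry the same bound holds with n,m swapped, so |a_m - a_n| <= 1/min(m,n) = g(min(m,n)). Since g(n) -> 0, (a_n) is Cauchy.
Now solve g(N) < 1/128: 1/N < 1/128 <=> N > 1/(1/128) = 128.
The smallest integer strictly greater than 128 is N = 129.
Check: g(129) = 1/129 < 1/128; g(128) = 1/128 >= 1/128. So N = 129.

129
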